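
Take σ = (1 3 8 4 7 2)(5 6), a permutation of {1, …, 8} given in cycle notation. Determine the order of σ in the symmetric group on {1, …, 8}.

The disjoint cycles have lengths 6, 2.
The order is lcm(6, 2) = 6.

6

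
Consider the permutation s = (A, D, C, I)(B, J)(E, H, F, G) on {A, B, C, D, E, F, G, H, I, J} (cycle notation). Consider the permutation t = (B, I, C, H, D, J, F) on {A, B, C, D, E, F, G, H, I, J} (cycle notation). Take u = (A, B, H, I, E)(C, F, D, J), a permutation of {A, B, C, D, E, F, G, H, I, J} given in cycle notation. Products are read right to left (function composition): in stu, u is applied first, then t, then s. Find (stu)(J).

F

Apply the permutations in order: u(J) = C, then t(C) = H, then s(H) = F. So (stu)(J) = F.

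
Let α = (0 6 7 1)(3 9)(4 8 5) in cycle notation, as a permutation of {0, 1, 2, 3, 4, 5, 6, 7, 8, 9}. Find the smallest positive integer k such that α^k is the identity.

The cycle type of α is (4, 3, 2, 1).
The order is lcm(4, 3, 2) = 12.

12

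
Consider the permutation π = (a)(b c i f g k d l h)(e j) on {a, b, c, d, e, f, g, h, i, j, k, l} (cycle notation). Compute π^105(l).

l lies in the 9-cycle (b c i f g k d l h).
On a 9-cycle, π^9 is the identity, so π^105 = π^6 there (105 ≡ 6 mod 9).
Stepping 6 places around the cycle: l → h → b → c → i → f → g.

g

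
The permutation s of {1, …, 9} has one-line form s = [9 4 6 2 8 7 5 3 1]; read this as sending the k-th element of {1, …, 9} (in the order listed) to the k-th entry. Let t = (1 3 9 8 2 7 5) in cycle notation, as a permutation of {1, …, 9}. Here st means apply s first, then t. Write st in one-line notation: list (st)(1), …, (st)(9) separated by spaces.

Chase each element through s then t: 1 → 9 → 8; 2 → 4 → 4; 3 → 6 → 6; 4 → 2 → 7; 5 → 8 → 2; 6 → 7 → 5; 7 → 5 → 1; 8 → 3 → 9; 9 → 1 → 3.
Collecting the images, st = [8 4 6 7 2 5 1 9 3].

8 4 6 7 2 5 1 9 3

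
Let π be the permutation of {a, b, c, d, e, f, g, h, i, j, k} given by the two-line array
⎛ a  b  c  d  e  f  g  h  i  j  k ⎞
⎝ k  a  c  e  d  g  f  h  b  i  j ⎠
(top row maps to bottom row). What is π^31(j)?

Tracing j → i → … returns to j after 5 steps, so j lies in a 5-cycle (a k j i b).
On a 5-cycle, π^5 is the identity, so π^31 = π^1 there (31 ≡ 1 mod 5).
Advancing 1 step from j: j → i.

i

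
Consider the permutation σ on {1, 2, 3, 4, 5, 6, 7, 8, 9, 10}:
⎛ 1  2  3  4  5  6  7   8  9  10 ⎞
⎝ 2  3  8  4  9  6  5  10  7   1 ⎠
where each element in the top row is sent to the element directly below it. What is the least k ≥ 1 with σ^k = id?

Writing σ as disjoint cycles, the cycle lengths are 5, 3, 1, 1.
The order of σ is the least common multiple of its cycle lengths: lcm(5, 3) = 15.

15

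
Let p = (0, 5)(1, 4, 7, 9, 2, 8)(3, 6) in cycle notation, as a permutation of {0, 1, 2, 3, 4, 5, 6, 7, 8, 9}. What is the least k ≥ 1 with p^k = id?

The disjoint cycles have lengths 6, 2, 2.
The order is lcm(6, 2, 2) = 6.

6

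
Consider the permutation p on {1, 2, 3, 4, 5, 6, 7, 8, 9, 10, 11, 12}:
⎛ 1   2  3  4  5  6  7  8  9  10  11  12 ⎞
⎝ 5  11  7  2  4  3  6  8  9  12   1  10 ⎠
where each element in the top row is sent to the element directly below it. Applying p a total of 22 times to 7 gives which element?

Tracing 7 → 6 → … returns to 7 after 3 steps, so 7 lies in a 3-cycle (3 7 6).
On a 3-cycle, p^3 is the identity, so p^22 = p^1 there (22 ≡ 1 mod 3).
Stepping 1 place around the cycle: 7 → 6.

6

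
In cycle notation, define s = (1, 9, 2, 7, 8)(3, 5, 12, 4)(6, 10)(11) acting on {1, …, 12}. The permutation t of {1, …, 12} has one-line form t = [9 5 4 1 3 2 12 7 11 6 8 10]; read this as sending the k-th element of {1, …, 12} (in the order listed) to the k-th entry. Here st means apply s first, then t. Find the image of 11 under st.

s(11) = 11, then t(11) = 8; composing gives (st)(11) = 8.

8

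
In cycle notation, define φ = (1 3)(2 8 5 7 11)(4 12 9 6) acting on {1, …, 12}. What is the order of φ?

20

The disjoint cycles have lengths 5, 4, 2, 1.
The order of φ is the least common multiple of its cycle lengths: lcm(5, 4, 2) = 20.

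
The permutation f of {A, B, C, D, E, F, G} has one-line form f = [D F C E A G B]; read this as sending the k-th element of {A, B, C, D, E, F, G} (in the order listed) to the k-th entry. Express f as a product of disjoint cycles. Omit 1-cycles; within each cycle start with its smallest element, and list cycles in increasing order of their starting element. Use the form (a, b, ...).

From A: A → D → E → A, closing the cycle (A, D, E).
Continuing from each remaining unvisited element yields (A, D, E)(B, F, G).

(A, D, E)(B, F, G)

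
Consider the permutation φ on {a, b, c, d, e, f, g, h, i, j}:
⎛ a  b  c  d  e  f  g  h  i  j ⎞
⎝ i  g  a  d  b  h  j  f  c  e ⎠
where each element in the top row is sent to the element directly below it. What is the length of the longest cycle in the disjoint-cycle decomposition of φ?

4

Decomposing into disjoint cycles gives (a i c)(b g j e)(f h); the longest has length 4.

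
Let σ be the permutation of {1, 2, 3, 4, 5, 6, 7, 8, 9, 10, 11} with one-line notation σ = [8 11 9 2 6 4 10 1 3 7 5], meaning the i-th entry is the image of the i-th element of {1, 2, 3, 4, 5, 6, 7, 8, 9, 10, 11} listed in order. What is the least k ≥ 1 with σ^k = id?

Decomposing into disjoint cycles gives cycle lengths 5, 2, 2, 2.
The order is lcm(5, 2, 2, 2) = 10.

10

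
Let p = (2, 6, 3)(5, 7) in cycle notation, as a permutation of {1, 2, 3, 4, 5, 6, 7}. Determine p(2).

Within (2, 6, 3), 2 ↦ 6.

6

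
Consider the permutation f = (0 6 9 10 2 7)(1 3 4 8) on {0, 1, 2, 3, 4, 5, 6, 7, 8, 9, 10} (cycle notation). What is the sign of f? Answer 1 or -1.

1

The cycle lengths are 6, 4, 1.
A cycle of length ℓ contributes ℓ−1 transpositions, so f is a product of 5 + 3 = 8 transpositions — even.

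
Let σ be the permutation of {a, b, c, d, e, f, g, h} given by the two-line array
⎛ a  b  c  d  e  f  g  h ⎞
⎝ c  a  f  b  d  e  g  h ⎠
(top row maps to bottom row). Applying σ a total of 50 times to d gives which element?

Tracing d → b → … returns to d after 6 steps, so d lies in a 6-cycle (a c f e d b).
Since the cycle has length 6, σ^50 acts on it the same as σ^2 (50 mod 6 = 2).
Stepping 2 places around the cycle: d → b → a.

a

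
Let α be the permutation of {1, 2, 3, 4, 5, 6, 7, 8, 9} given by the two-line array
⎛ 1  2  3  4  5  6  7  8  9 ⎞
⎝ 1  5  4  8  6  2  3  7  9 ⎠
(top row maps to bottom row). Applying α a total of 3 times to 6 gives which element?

6

Tracing 6 → 2 → … returns to 6 after 3 steps, so 6 lies in a 3-cycle (2, 5, 6).
On a 3-cycle, α^3 is the identity, so α^3 = α^0 there (3 ≡ 0 mod 3).
So α^3(6) = 6.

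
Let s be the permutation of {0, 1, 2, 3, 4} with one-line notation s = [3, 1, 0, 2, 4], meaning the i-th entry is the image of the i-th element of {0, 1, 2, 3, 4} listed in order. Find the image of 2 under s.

0

2 is element number 3 of the domain, and entry number 3 of the one-line form is 0, so s(2) = 0.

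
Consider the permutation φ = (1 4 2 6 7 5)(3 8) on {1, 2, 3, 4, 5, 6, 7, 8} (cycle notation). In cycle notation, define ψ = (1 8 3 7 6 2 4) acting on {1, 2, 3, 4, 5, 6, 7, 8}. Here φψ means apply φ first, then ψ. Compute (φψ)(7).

5

(φψ)(7) = ψ(φ(7)). φ(7) = 5, then ψ(5) = 5. So (φψ)(7) = 5.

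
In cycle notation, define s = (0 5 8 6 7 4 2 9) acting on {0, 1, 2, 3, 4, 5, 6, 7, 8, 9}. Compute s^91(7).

7 lies in the 8-cycle (0 5 8 6 7 4 2 9).
Powers repeat with period 8 on this cycle, and 91 mod 8 = 3, so s^91(7) = s^3(7).
Stepping 3 places around the cycle: 7 → 4 → 2 → 9.

9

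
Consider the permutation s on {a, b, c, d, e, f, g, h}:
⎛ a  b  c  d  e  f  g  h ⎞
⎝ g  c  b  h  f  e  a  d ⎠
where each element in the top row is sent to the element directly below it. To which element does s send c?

b

The entry below c in the array is b, so s(c) = b.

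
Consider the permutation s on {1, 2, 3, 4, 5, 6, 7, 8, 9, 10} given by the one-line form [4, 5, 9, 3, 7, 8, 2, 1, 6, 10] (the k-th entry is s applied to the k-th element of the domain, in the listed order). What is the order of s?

6

The disjoint-cycle form of s has cycle lengths 6, 3, 1.
Since disjoint cycles commute, ord(s) = lcm(6, 3) = 6.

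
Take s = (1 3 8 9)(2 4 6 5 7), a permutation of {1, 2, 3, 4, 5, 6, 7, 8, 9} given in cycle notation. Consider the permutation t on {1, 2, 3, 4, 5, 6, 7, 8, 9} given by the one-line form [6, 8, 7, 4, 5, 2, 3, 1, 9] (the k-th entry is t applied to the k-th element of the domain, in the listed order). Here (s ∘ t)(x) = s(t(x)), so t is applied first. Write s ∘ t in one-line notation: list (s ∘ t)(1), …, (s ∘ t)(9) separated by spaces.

5 9 2 6 7 4 8 3 1

For each element, apply t then s: 1 → 6 → 5; 2 → 8 → 9; 3 → 7 → 2; 4 → 4 → 6; 5 → 5 → 7; 6 → 2 → 4; 7 → 3 → 8; 8 → 1 → 3; 9 → 9 → 1.
Collecting the images, s ∘ t = [5 9 2 6 7 4 8 3 1].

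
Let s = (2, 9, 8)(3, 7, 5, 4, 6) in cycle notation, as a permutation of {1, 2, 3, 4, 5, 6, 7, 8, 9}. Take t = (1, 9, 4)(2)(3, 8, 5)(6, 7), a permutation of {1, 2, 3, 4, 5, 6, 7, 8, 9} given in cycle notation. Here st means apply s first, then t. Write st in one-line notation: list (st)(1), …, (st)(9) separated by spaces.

Chase each element through s then t: 1 → 1 → 9; 2 → 9 → 4; 3 → 7 → 6; 4 → 6 → 7; 5 → 4 → 1; 6 → 3 → 8; 7 → 5 → 3; 8 → 2 → 2; 9 → 8 → 5.
So st in one-line form is 9 4 6 7 1 8 3 2 5.

9 4 6 7 1 8 3 2 5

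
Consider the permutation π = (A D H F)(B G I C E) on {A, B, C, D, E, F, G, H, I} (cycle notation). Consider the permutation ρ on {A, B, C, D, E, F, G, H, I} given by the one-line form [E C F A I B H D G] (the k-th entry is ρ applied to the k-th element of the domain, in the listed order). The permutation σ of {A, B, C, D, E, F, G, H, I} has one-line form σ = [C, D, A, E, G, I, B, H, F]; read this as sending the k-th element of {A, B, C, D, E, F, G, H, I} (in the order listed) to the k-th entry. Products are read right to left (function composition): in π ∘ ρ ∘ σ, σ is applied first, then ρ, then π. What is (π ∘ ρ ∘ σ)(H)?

Apply the permutations in order: σ(H) = H, then ρ(H) = D, then π(D) = H. So (π ∘ ρ ∘ σ)(H) = H.

H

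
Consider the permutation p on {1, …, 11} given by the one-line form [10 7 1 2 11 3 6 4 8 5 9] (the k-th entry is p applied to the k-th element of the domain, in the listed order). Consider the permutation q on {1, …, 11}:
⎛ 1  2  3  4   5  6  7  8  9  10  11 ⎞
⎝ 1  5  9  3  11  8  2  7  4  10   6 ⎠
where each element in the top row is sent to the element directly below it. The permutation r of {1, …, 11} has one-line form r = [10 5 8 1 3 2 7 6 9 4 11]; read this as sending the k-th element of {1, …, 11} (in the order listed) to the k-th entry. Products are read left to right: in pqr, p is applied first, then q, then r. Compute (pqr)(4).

(pqr)(4) = r(q(p(4))). p(4) = 2, then q(2) = 5, then r(5) = 3, so the result is 3.

3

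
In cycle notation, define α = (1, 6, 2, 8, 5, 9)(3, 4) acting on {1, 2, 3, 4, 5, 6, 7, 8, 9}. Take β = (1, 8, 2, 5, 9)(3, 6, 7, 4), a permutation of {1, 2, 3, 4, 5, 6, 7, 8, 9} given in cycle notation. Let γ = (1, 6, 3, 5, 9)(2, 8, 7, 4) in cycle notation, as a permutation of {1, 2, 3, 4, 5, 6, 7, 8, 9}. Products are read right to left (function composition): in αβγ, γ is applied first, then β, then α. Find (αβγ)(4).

9

Chase 4: γ(4) = 2; β(2) = 5; α(5) = 9. Hence (αβγ)(4) = 9.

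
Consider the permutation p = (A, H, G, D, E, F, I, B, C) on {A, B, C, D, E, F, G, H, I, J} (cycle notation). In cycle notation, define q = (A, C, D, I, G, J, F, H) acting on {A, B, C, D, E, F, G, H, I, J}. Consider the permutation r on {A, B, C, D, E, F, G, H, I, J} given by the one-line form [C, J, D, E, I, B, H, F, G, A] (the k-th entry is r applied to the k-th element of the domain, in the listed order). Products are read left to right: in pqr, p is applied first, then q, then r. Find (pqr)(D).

Apply the permutations in order: p(D) = E, then q(E) = E, then r(E) = I. So (pqr)(D) = I.

I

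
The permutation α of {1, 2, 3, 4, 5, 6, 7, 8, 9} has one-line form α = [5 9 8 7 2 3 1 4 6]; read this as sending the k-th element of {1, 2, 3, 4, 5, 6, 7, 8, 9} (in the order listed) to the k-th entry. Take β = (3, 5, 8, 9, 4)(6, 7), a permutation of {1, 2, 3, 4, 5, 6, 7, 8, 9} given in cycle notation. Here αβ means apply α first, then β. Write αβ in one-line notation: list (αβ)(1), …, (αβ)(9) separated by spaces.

(αβ)(x) = β(α(x)). Computing each image: β(α(1)) = β(5) = 8, β(α(2)) = β(9) = 4, β(α(3)) = β(8) = 9, β(α(4)) = β(7) = 6, β(α(5)) = β(2) = 2, β(α(6)) = β(3) = 5, β(α(7)) = β(1) = 1, β(α(8)) = β(4) = 3, β(α(9)) = β(6) = 7.
Hence αβ = [8 4 9 6 2 5 1 3 7].

8 4 9 6 2 5 1 3 7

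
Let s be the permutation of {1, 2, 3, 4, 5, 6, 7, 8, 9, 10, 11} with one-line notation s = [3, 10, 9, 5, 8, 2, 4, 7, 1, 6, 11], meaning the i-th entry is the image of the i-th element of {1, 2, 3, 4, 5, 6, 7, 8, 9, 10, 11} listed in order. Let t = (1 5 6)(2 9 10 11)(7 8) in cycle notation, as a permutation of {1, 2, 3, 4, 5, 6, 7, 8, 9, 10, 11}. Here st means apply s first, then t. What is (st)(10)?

1

s(10) = 6, then t(6) = 1; composing gives (st)(10) = 1.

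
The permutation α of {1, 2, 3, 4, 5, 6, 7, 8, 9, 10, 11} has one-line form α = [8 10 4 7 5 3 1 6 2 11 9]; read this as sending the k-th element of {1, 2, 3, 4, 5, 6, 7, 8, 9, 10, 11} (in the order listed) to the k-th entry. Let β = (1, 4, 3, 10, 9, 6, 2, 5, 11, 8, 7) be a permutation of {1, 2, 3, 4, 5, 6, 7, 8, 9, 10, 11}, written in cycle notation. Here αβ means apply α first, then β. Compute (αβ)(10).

α(10) = 11, then β(11) = 8; composing gives (αβ)(10) = 8.

8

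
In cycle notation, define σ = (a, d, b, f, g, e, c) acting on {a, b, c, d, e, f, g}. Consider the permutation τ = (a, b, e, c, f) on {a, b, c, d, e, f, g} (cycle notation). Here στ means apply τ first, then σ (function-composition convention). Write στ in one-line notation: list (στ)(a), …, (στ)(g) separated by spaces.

(στ)(x) = σ(τ(x)). Computing each image: σ(τ(a)) = σ(b) = f, σ(τ(b)) = σ(e) = c, σ(τ(c)) = σ(f) = g, σ(τ(d)) = σ(d) = b, σ(τ(e)) = σ(c) = a, σ(τ(f)) = σ(a) = d, σ(τ(g)) = σ(g) = e.
Hence στ = [f c g b a d e].

f c g b a d e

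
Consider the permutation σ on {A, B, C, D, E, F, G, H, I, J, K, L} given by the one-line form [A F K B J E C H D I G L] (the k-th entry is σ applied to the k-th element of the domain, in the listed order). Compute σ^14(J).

Tracing J → I → … returns to J after 6 steps, so J lies in a 6-cycle (B, F, E, J, I, D).
Since the cycle has length 6, σ^14 acts on it the same as σ^2 (14 mod 6 = 2).
Advancing 2 steps from J: J → I → D.

D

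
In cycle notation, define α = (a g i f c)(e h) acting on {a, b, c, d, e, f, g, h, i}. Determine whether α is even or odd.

odd

The cycle lengths are 5, 2, 1, 1.
A cycle of length ℓ contributes ℓ−1 transpositions, so α is a product of 4 + 1 = 5 transpositions — odd.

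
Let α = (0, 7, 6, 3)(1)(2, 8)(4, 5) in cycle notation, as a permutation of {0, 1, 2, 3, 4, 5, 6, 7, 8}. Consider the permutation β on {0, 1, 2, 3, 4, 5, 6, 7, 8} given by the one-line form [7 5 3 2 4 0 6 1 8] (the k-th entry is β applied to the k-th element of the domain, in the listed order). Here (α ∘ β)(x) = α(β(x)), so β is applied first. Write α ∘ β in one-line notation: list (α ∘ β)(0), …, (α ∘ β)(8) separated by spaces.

(α ∘ β)(x) = α(β(x)). Computing each image: α(β(0)) = α(7) = 6, α(β(1)) = α(5) = 4, α(β(2)) = α(3) = 0, α(β(3)) = α(2) = 8, α(β(4)) = α(4) = 5, α(β(5)) = α(0) = 7, α(β(6)) = α(6) = 3, α(β(7)) = α(1) = 1, α(β(8)) = α(8) = 2.
Hence α ∘ β = [6 4 0 8 5 7 3 1 2].

6 4 0 8 5 7 3 1 2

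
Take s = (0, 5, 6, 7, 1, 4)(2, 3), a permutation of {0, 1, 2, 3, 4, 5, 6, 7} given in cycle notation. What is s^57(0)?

7

0 lies in the 6-cycle (0, 5, 6, 7, 1, 4).
On a 6-cycle, s^6 is the identity, so s^57 = s^3 there (57 ≡ 3 mod 6).
Stepping 3 places around the cycle: 0 → 5 → 6 → 7.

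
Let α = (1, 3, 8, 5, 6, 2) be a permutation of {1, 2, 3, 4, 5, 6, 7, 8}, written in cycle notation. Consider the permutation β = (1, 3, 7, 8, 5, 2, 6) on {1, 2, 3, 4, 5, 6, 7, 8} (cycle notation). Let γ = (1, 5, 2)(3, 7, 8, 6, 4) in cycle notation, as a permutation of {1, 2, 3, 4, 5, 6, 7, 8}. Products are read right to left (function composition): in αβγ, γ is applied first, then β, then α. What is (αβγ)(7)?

6

Apply the permutations in order: γ(7) = 8, then β(8) = 5, then α(5) = 6. So (αβγ)(7) = 6.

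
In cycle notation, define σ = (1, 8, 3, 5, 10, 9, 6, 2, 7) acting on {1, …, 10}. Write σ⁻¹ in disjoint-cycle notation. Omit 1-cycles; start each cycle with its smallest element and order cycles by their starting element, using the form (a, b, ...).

(1, 7, 2, 6, 9, 10, 5, 3, 8)

Inverting a permutation written in cycle notation just reverses the order within every cycle.
After reversing and putting each cycle's least element first, σ⁻¹ = (1, 7, 2, 6, 9, 10, 5, 3, 8).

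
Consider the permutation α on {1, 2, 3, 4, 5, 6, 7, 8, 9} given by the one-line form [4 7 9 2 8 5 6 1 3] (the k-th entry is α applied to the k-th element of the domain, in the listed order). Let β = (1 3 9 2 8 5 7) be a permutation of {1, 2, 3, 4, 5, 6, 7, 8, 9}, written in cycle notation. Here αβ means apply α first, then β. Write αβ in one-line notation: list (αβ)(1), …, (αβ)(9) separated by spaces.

For each element, apply α then β: 1 → 4 → 4; 2 → 7 → 1; 3 → 9 → 2; 4 → 2 → 8; 5 → 8 → 5; 6 → 5 → 7; 7 → 6 → 6; 8 → 1 → 3; 9 → 3 → 9.
So αβ in one-line form is 4 1 2 8 5 7 6 3 9.

4 1 2 8 5 7 6 3 9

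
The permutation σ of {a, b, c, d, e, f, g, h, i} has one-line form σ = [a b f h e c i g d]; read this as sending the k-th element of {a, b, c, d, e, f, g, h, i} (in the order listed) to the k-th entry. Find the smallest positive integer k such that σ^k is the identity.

4

The disjoint-cycle form of σ has cycle lengths 4, 2, 1, 1, 1.
The order is lcm(4, 2) = 4.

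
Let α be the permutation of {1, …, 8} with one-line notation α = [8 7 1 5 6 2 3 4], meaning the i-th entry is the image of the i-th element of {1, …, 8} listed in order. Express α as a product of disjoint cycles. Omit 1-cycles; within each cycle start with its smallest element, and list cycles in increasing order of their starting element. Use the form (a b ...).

(1 8 4 5 6 2 7 3)

Iterating α from 1 gives 1 → 8 → 4 → 5 → 6 → 2 → 7 → 3 → 1; that is the 8-cycle (1 8 4 5 6 2 7 3).
Continuing from each remaining unvisited element yields (1 8 4 5 6 2 7 3).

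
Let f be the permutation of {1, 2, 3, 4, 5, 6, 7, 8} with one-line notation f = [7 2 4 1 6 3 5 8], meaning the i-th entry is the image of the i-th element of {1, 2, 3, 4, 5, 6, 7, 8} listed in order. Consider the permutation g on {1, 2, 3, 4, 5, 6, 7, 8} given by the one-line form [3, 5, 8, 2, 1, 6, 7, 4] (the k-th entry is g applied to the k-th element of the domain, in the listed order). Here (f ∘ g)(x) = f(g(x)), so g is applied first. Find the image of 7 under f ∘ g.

5

(f ∘ g)(7) = f(g(7)). g(7) = 7, then f(7) = 5. So (f ∘ g)(7) = 5.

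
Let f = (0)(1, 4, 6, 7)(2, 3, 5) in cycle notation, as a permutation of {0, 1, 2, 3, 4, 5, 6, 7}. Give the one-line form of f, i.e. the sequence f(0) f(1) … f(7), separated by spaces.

0 4 3 5 6 2 7 1

Reading each image from the cycles: 0→0, 1→4, 2→3, 3→5, 4→6, 5→2, 6→7, 7→1.
Listing these in domain order gives 0 4 3 5 6 2 7 1.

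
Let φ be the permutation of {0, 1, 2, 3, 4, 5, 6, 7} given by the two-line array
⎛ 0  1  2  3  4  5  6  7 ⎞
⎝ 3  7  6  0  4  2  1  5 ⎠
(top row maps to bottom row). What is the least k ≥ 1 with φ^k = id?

10

Writing φ as disjoint cycles, the cycle lengths are 5, 2, 1.
The order is lcm(5, 2) = 10.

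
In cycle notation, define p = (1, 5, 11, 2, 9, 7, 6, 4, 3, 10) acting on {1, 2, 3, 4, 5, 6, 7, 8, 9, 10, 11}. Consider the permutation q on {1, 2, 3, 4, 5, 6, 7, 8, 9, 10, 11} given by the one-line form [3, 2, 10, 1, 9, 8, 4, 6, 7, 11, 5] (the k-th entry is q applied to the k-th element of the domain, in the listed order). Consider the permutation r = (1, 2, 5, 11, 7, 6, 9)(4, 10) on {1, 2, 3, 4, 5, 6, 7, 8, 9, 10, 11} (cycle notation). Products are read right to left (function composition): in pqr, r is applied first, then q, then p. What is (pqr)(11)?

3

Apply the permutations in order: r(11) = 7, then q(7) = 4, then p(4) = 3. So (pqr)(11) = 3.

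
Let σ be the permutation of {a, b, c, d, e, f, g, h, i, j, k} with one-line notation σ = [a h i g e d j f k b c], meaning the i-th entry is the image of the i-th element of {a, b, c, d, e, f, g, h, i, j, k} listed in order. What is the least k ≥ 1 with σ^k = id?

The disjoint-cycle form of σ has cycle lengths 6, 3, 1, 1.
The order of σ is the least common multiple of its cycle lengths: lcm(6, 3) = 6.

6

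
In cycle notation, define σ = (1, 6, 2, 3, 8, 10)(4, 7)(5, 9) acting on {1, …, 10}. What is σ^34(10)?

10 lies in the 6-cycle (1, 6, 2, 3, 8, 10).
On a 6-cycle, σ^6 is the identity, so σ^34 = σ^4 there (34 ≡ 4 mod 6).
Stepping 4 places around the cycle: 10 → 1 → 6 → 2 → 3.

3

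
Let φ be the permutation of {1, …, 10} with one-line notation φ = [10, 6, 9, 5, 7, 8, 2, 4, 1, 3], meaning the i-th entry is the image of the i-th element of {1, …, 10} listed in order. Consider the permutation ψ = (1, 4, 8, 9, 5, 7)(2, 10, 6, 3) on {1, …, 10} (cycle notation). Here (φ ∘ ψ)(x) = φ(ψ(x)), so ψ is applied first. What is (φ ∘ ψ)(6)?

First apply ψ: ψ(6) = 3, then φ(3) = 9. Thus (φ ∘ ψ)(6) = 9.

9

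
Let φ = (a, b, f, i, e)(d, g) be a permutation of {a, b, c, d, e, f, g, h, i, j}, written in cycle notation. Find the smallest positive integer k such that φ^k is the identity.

10

The disjoint cycles have lengths 5, 2, 1, 1, 1.
The order of φ is the least common multiple of its cycle lengths: lcm(5, 2) = 10.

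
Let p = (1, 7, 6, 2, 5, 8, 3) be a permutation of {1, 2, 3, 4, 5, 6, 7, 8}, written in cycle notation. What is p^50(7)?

6

7 lies in the 7-cycle (1, 7, 6, 2, 5, 8, 3).
Since the cycle has length 7, p^50 acts on it the same as p^1 (50 mod 7 = 1).
Advancing 1 step from 7: 7 → 6.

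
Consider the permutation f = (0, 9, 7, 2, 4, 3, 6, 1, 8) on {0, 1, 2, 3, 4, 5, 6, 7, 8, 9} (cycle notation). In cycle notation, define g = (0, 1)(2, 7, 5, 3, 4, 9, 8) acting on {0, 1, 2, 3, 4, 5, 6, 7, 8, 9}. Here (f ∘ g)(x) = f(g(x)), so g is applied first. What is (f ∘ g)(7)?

5

g(7) = 5, then f(5) = 5; composing gives (f ∘ g)(7) = 5.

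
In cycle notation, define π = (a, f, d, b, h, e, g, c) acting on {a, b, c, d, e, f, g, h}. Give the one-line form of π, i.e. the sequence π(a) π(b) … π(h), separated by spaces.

Reading each image from the cycles: a↦f, b↦h, c↦a, d↦b, e↦g, f↦d, g↦c, h↦e.
Listing these in domain order gives f h a b g d c e.

f h a b g d c e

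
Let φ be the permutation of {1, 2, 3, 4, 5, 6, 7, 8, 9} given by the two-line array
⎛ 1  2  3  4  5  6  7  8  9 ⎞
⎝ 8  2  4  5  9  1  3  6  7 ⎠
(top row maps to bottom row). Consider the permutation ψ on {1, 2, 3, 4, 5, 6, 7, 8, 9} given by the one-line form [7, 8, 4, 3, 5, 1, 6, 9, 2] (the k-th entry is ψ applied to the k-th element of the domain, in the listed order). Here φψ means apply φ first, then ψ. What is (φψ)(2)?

8

First apply φ: φ(2) = 2, then ψ(2) = 8. Thus (φψ)(2) = 8.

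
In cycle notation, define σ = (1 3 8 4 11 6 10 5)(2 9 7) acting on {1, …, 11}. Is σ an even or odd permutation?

The cycle lengths are 8, 3.
A cycle is odd iff its length is even; σ has 1 even-length cycle, so sgn(σ) = (−1)^1 and σ is odd.

odd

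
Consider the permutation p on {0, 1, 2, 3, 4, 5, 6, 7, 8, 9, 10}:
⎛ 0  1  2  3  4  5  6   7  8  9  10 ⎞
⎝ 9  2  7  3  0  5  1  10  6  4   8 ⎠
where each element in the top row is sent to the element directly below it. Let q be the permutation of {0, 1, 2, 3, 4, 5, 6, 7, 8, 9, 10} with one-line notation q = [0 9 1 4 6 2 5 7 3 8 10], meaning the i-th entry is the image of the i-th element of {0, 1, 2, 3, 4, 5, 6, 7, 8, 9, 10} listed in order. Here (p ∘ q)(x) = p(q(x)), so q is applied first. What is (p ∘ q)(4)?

(p ∘ q)(4) = p(q(4)). q(4) = 6, then p(6) = 1. So (p ∘ q)(4) = 1.

1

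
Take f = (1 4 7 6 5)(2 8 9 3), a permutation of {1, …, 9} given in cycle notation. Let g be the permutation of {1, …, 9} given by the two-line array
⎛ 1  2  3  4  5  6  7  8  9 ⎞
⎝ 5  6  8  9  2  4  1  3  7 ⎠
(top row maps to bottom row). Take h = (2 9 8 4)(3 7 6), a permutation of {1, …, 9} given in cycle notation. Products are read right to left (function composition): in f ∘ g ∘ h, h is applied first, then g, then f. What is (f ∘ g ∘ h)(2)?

6

Apply the permutations in order: h(2) = 9, then g(9) = 7, then f(7) = 6. So (f ∘ g ∘ h)(2) = 6.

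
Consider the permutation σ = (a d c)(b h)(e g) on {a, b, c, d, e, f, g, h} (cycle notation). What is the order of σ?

6

The cycle type of σ is (3, 2, 2, 1).
The order is lcm(3, 2, 2) = 6.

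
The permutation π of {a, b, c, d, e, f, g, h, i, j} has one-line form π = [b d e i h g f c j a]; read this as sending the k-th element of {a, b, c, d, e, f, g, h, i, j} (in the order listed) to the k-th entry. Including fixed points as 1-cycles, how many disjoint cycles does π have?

3

The cycle decomposition is (a, b, d, i, j)(c, e, h)(f, g), which has 3 cycles (counting 1-cycles).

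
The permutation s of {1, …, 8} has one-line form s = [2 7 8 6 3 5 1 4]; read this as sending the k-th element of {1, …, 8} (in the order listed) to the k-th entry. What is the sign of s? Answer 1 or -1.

1

In disjoint-cycle form the cycle lengths are 5, 3.
A cycle is odd iff its length is even; s has 0 even-length cycles, so sgn(s) = (−1)^0 and s is even.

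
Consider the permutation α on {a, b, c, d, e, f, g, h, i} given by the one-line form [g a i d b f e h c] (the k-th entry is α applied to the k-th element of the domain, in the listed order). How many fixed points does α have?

3

The fixed points (elements with α(x) = x) are {d, f, h}, so there are 3.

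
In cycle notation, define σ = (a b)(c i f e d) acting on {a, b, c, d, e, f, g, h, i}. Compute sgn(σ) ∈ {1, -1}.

-1

The cycle lengths are 5, 2, 1, 1.
A cycle is odd iff its length is even; σ has 1 even-length cycle, so sgn(σ) = (−1)^1 and σ is odd.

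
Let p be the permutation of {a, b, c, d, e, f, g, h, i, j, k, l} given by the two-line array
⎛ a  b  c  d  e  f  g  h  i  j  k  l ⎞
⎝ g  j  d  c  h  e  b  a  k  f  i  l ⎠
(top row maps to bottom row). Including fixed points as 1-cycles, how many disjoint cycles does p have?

4

The cycle decomposition is (a g b j f e h)(c d)(i k)(l), which has 4 cycles (counting 1-cycles).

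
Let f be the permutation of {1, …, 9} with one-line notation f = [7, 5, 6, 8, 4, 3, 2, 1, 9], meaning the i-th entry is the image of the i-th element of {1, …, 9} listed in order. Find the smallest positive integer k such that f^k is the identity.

6

The disjoint-cycle form of f has cycle lengths 6, 2, 1.
The order of f is the least common multiple of its cycle lengths: lcm(6, 2) = 6.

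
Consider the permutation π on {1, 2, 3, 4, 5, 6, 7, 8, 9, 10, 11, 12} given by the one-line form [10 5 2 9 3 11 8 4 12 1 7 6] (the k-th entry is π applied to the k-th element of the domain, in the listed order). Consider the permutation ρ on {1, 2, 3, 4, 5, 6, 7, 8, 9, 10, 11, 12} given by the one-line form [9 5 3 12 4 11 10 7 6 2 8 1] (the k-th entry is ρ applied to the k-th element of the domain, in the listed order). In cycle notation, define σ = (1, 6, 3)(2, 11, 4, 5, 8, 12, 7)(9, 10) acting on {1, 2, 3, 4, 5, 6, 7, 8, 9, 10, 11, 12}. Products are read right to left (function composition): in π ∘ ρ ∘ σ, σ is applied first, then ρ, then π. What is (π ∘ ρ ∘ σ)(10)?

11

Apply the permutations in order: σ(10) = 9, then ρ(9) = 6, then π(6) = 11. So (π ∘ ρ ∘ σ)(10) = 11.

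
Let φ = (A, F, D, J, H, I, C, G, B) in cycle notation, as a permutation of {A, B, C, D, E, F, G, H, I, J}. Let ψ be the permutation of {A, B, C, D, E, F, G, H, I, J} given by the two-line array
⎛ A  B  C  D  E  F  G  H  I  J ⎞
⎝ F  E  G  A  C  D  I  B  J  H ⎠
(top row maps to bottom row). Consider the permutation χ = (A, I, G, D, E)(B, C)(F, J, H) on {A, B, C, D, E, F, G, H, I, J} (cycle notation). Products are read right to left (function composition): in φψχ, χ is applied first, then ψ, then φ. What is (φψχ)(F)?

(φψχ)(F) = φ(ψ(χ(F))). χ(F) = J, then ψ(J) = H, then φ(H) = I, so the result is I.

I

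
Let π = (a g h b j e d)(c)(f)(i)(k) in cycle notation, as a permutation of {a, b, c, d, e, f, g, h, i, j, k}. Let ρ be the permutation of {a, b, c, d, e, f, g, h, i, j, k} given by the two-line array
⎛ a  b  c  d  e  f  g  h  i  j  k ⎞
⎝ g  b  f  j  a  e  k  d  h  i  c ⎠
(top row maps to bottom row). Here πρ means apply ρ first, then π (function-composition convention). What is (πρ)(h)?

First apply ρ: ρ(h) = d, then π(d) = a. Thus (πρ)(h) = a.

a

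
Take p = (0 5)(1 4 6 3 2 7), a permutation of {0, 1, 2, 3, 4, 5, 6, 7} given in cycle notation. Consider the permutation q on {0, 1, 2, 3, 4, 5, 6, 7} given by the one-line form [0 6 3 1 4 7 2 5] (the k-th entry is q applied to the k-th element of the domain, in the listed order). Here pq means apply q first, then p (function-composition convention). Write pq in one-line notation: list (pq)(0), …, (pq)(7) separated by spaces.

5 3 2 4 6 1 7 0

(pq)(x) = p(q(x)). Computing each image: p(q(0)) = p(0) = 5, p(q(1)) = p(6) = 3, p(q(2)) = p(3) = 2, p(q(3)) = p(1) = 4, p(q(4)) = p(4) = 6, p(q(5)) = p(7) = 1, p(q(6)) = p(2) = 7, p(q(7)) = p(5) = 0.
Hence pq = [5 3 2 4 6 1 7 0].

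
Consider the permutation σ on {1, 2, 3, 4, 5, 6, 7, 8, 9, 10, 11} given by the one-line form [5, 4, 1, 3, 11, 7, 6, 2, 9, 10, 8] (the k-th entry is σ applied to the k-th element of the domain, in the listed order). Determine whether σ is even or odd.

In disjoint-cycle form the cycle lengths are 7, 2, 1, 1.
A cycle is odd iff its length is even; σ has 1 even-length cycle, so sgn(σ) = (−1)^1 and σ is odd.

odd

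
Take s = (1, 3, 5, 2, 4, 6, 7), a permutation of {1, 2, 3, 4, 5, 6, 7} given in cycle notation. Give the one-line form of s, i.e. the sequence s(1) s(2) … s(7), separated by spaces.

3 4 5 6 2 7 1

Image by image: 1→3, 2→4, 3→5, 4→6, 5→2, 6→7, 7→1.
Listing these in domain order gives 3 4 5 6 2 7 1.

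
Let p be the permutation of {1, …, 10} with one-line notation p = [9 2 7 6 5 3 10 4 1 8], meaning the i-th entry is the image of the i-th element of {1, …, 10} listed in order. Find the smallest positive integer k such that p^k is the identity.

6

The disjoint-cycle form of p has cycle lengths 6, 2, 1, 1.
The order is lcm(6, 2) = 6.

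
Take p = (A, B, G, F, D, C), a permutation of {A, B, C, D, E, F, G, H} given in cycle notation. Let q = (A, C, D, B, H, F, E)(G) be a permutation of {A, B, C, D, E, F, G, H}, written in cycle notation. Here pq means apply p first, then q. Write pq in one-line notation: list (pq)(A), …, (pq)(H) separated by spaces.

Chase each element through p then q: A → B → H; B → G → G; C → A → C; D → C → D; E → E → A; F → D → B; G → F → E; H → H → F.
So pq in one-line form is H G C D A B E F.

H G C D A B E F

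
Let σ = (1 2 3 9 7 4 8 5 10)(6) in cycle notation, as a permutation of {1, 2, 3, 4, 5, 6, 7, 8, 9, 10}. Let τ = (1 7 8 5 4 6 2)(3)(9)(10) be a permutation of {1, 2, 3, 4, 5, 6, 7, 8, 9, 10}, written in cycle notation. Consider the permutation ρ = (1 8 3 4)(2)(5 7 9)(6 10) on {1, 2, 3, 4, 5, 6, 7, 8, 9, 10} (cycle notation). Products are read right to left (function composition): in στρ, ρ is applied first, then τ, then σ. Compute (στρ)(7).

Apply the permutations in order: ρ(7) = 9, then τ(9) = 9, then σ(9) = 7. So (στρ)(7) = 7.

7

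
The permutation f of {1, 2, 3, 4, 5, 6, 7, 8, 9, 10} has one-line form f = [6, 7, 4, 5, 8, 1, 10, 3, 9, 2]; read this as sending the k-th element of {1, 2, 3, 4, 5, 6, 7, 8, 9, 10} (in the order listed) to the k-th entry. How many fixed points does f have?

1

The fixed points (elements with f(x) = x) are {9}, so there is 1.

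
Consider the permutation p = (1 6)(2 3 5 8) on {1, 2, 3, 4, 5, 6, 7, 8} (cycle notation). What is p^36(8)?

8 lies in the 4-cycle (2 3 5 8).
On a 4-cycle, p^4 is the identity, so p^36 = p^0 there (36 ≡ 0 mod 4).
So p^36(8) = 8.

8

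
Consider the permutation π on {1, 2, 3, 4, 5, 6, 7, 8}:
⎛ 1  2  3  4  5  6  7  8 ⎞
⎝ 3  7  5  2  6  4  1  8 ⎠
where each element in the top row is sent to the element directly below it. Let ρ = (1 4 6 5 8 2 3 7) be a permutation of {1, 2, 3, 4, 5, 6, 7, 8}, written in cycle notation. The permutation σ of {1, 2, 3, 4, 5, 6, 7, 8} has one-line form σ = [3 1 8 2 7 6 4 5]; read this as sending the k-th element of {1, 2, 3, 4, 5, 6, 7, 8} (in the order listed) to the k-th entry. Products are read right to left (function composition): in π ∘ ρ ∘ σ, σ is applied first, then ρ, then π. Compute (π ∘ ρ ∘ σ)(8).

Apply the permutations in order: σ(8) = 5, then ρ(5) = 8, then π(8) = 8. So (π ∘ ρ ∘ σ)(8) = 8.

8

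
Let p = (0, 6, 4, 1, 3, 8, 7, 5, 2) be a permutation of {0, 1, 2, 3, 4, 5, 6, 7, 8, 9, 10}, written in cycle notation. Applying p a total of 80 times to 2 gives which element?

5

2 lies in the 9-cycle (0, 6, 4, 1, 3, 8, 7, 5, 2).
Powers repeat with period 9 on this cycle, and 80 mod 9 = 8, so p^80(2) = p^8(2).
Advancing 8 steps from 2: 2 → 0 → 6 → 4 → 1 → 3 → 8 → 7 → 5.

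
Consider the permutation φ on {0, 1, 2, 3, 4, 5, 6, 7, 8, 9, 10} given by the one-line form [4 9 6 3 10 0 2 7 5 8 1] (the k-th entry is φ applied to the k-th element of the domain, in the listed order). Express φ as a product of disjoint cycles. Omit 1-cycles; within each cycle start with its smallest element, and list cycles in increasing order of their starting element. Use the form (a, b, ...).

From 0: 0 → 4 → 10 → 1 → 9 → 8 → 5 → 0, closing the cycle (0, 4, 10, 1, 9, 8, 5).
Repeating from the next unused element and collecting all non-trivial cycles gives (0, 4, 10, 1, 9, 8, 5)(2, 6).

(0, 4, 10, 1, 9, 8, 5)(2, 6)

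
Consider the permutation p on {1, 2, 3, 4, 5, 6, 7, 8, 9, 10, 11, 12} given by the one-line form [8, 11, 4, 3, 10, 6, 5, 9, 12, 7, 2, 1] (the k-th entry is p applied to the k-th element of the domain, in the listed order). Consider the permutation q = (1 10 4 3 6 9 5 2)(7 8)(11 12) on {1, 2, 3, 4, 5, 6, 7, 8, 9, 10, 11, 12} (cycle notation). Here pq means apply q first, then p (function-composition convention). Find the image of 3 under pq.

6

q(3) = 6, then p(6) = 6; composing gives (pq)(3) = 6.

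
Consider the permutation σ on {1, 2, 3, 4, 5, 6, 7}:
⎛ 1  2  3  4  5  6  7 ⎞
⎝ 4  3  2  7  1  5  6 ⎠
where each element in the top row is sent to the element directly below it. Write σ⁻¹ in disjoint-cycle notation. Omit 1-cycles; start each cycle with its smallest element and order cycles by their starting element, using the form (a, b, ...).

First write σ in disjoint cycles: (1, 4, 7, 6, 5)(2, 3).
Reversing each cycle (and rotating so the smallest element leads) gives σ⁻¹ = (1, 5, 6, 7, 4)(2, 3).

(1, 5, 6, 7, 4)(2, 3)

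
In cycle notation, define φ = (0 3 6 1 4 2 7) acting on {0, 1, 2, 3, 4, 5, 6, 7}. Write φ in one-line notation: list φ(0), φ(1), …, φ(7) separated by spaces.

Each element maps to the next entry in its cycle (wrapping to the front): 0↦3, 1↦4, 2↦7, 3↦6, 4↦2, 5↦5, 6↦1, 7↦0.
So the one-line form is 3 4 7 6 2 5 1 0.

3 4 7 6 2 5 1 0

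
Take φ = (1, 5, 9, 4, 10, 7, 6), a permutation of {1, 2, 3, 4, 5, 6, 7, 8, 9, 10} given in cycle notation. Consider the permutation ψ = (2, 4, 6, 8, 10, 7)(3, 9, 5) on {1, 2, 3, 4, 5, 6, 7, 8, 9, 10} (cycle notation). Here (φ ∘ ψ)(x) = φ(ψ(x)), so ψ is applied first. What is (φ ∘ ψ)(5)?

ψ(5) = 3, then φ(3) = 3; composing gives (φ ∘ ψ)(5) = 3.

3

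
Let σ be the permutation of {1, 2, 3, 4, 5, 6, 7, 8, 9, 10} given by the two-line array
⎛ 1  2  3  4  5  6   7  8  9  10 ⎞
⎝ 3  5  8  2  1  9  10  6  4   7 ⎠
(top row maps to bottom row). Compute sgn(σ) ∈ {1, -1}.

In disjoint-cycle form the cycle lengths are 8, 2.
A cycle is odd iff its length is even; σ has 2 even-length cycles, so sgn(σ) = (−1)^2 and σ is even.

1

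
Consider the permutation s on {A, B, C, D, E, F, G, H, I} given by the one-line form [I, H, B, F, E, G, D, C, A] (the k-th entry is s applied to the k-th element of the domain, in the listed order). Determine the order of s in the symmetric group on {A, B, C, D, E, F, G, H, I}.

6

Writing s as disjoint cycles, the cycle lengths are 3, 3, 2, 1.
Since disjoint cycles commute, ord(s) = lcm(3, 3, 2) = 6.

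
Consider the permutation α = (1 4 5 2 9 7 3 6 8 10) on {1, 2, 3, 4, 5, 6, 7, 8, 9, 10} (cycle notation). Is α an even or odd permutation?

odd

The cycle lengths are 10.
A cycle of length ℓ contributes ℓ−1 transpositions, so α is a product of 9 transpositions — odd.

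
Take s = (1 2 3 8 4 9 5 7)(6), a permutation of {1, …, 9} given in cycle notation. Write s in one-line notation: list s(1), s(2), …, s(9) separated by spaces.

2 3 8 9 7 6 1 4 5

Reading each image from the cycles: 1↦2, 2↦3, 3↦8, 4↦9, 5↦7, 6↦6, 7↦1, 8↦4, 9↦5.
Listing these in domain order gives 2 3 8 9 7 6 1 4 5.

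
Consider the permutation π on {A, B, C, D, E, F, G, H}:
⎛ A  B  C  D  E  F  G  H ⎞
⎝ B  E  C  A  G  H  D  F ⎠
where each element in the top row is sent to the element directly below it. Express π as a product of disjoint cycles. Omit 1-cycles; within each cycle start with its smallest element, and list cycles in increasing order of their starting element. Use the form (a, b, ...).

Iterating π from A gives A → B → E → G → D → A; that is the 5-cycle (A, B, E, G, D).
Repeating from the next unused element and collecting all non-trivial cycles gives (A, B, E, G, D)(F, H).

(A, B, E, G, D)(F, H)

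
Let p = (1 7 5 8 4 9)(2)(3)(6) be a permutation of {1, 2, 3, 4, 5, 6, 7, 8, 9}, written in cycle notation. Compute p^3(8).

1

8 lies in the 6-cycle (1 7 5 8 4 9).
Stepping 3 places around the cycle: 8 → 4 → 9 → 1.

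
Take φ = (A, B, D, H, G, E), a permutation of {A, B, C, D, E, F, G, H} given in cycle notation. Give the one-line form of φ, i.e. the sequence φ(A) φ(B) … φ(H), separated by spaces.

B D C H A F E G

Reading each image from the cycles: A→B, B→D, C→C, D→H, E→A, F→F, G→E, H→G.
Listing these in domain order gives B D C H A F E G.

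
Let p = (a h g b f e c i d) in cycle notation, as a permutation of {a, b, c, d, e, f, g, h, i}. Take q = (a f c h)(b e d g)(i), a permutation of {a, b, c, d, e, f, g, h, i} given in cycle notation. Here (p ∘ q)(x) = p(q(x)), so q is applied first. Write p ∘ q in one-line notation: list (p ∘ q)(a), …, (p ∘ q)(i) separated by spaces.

For each element, apply q then p: a → f → e; b → e → c; c → h → g; d → g → b; e → d → a; f → c → i; g → b → f; h → a → h; i → i → d.
So p ∘ q in one-line form is e c g b a i f h d.

e c g b a i f h d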